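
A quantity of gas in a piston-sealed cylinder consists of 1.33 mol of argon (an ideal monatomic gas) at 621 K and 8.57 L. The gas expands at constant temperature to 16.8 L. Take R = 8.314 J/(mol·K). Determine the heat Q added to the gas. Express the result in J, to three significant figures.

Q ≈ 4620 J

Isothermal ⇒ ΔU = 0, so Q = W = nRT ln(V₂/V₁).
Q = (1.33)(8.314)(621) ln(16.8/8.57) = 6867 × 0.6731 = 4622 J.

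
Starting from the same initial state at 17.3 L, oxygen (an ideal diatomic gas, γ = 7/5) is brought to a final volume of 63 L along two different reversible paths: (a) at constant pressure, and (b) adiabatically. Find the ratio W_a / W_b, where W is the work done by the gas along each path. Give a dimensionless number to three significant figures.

Path (a) isobaric: W = P₁(V₂ − V₁) → W_a/(P₁V₁) = 2.642.
Path (b) adiabatic: W = P₁V₁(1 − (V₁/V₂)^(γ−1))/(γ−1) → W_b/(P₁V₁) = 1.009.
W_a / W_b = 2.642 / 1.009 = 2.618.

W_a / W_b ≈ 2.62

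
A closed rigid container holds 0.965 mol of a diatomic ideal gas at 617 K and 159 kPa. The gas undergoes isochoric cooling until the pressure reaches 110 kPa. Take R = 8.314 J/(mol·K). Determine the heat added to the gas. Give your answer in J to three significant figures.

Constant volume ⇒ W = 0, so Q = ΔU = nCᵥΔT with Cᵥ = 5R/2 = 20.79 J/(mol·K).
At constant V, T₂/T₁ = P₂/P₁ ⇒ ΔT = T₁(P₂/P₁ − 1) = 617·(110/159 − 1) = -190.1 K.
ΔU = (0.965)(20.79)(-190.1) = -3814 J.

Q ≈ -3810 J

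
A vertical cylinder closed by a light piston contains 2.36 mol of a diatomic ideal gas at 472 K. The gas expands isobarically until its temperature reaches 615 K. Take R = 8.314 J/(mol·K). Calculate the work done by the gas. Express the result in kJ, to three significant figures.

W ≈ 2.81 kJ

Isobaric: W = P ΔV = nR ΔT.
W = (2.36)(8.314)(615 − 472) = 2806 J.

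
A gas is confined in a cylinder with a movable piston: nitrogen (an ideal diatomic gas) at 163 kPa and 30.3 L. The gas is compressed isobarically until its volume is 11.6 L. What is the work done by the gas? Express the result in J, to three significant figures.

W ≈ -3050 J

Isobaric: W = P ΔV.
W = (163 kPa)(11.6 − 30.3 L) = (163)(-18.7) = -3048 J.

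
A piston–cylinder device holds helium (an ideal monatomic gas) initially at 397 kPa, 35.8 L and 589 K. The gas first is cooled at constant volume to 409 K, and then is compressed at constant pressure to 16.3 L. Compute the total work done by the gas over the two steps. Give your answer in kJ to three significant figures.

Step 1 (isochoric): W = 0 (constant volume).
After step 1: P = 275.7 kPa (V unchanged).
Step 2 (isobaric): W = PΔV = (275.7 kPa)(16.3 − 35.8 L) = -5376 J.
W_total = 0 − 5376 = -5376 J.

W_total ≈ -5.38 kJ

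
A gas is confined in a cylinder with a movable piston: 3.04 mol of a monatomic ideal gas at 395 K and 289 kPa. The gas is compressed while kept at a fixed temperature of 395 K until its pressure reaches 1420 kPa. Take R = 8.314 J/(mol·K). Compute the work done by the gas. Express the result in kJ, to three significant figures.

W ≈ -15.9 kJ

Isothermal process: W = nRT ln(V₂/V₁) = nRT ln(P₁/P₂).
W = (3.04)(8.314)(395) × ln(289/1420)
  = 9983 × ln(0.2035) = 9983 × -1.592
W_by_gas = -15894 J.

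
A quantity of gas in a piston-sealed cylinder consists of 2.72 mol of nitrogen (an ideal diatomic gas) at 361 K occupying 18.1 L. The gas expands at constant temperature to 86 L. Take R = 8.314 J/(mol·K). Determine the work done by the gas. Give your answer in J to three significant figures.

W ≈ 12700 J

Isothermal: W = nRT ln(V₂/V₁).
W = (2.72)(8.314)(361) × ln(86/18.1)
  = 8164 × 1.558
W_by_gas = 12723 J.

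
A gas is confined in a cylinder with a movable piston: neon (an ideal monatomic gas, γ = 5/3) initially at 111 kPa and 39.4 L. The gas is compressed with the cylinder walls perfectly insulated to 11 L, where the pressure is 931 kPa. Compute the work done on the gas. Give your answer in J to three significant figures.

Adiabatic: W = (P₁V₁ − P₂V₂)/(γ − 1) with γ = 5/3.
P₁V₁ = 4373 J, P₂V₂ = 10241 J.
W = (4373 − 10241) / 0.6667 = -8801 J.
Work on gas = −W_by = 8801 J.

W ≈ 8800 J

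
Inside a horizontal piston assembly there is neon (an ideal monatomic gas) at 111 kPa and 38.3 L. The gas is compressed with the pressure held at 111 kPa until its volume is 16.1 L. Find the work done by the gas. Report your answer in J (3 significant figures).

W ≈ -2460 J

Isobaric: W = P ΔV.
W = (111 kPa)(16.1 − 38.3 L) = (111)(-22.2) = -2464 J.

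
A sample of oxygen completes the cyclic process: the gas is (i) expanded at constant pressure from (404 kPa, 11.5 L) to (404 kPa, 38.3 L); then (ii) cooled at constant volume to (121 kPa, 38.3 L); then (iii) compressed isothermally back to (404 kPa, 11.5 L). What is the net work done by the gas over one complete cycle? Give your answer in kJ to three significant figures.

Leg (i): W = PΔV = (404)(38.3 − 11.5) = 10827 J.
Leg (ii): W = 0.
Leg (iii): W = PᵢVᵢ ln(V_f/Vᵢ) = (4634) ln(11.5/38.3) = -5576 J.
W_net = 10827 − 5576 = 5252 J.

W_net ≈ 5.25 kJ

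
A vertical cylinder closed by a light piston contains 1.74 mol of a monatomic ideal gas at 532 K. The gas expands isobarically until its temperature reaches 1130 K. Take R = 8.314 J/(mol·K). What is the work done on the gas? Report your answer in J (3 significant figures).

W ≈ -8650 J

Isobaric: W = P ΔV = nR ΔT.
W = (1.74)(8.314)(1130 − 532) = 8651 J.
Work on gas = −W_by = -8651 J.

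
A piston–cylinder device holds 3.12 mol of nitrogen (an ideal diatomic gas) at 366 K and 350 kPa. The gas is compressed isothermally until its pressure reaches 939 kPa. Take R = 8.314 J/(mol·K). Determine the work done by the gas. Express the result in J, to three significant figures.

Isothermal process: W = nRT ln(V₂/V₁) = nRT ln(P₁/P₂).
W = (3.12)(8.314)(366) × ln(350/939)
  = 9494 × ln(0.3727) = 9494 × -0.9869
W_by_gas = -9369 J.

W ≈ -9370 J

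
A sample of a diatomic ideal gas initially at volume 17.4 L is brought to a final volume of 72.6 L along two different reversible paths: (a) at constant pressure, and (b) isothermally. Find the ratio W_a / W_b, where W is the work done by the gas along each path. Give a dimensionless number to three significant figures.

Path (a) isobaric: W = P₁(V₂ − V₁) → W_a/(P₁V₁) = 3.172.
Path (b) isothermal: W = P₁V₁ ln(V₂/V₁) → W_b/(P₁V₁) = 1.428.
W_a / W_b = 3.172 / 1.428 = 2.221.

W_a / W_b ≈ 2.22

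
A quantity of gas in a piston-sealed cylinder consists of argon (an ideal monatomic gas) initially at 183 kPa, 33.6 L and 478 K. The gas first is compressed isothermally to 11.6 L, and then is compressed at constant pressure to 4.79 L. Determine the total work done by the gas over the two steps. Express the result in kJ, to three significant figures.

W_total ≈ -10.1 kJ

Step 1 (isothermal): W = P₁V₁ ln(V₂/V₁) = (6149) ln(11.6/33.6) = -6539 J.
After step 1: P = 530.1 kPa, V = 11.6 L, T = 478 K.
Step 2 (isobaric): W = PΔV = (530.1 kPa)(4.79 − 11.6 L) = -3610 J.
W_total = -6539 − 3610 = -10149 J.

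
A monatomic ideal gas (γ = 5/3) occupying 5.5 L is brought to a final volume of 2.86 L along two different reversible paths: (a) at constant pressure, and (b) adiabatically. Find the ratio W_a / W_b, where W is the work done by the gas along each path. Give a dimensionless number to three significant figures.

Path (a) isobaric: W = P₁(V₂ − V₁) → W_a/(P₁V₁) = -0.48.
Path (b) adiabatic: W = P₁V₁(1 − (V₁/V₂)^(γ−1))/(γ−1) → W_b/(P₁V₁) = -0.8196.
W_a / W_b = -0.48 / -0.8196 = 0.5856.

W_a / W_b ≈ 0.586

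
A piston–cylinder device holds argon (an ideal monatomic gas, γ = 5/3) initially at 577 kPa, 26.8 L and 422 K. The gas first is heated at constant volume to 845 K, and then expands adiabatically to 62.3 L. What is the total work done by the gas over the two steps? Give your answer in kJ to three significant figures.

W_total ≈ 20.0 kJ

Step 1 (isochoric): W = 0 (constant volume).
After step 1: P = 1155 kPa (V unchanged).
Step 2 (adiabatic): W = (P₁V₁ − P₂V₂)/(γ−1) = (30964 − 17645)/0.667 = 19978 J.
W_total = 0 + 19978 = 19978 J.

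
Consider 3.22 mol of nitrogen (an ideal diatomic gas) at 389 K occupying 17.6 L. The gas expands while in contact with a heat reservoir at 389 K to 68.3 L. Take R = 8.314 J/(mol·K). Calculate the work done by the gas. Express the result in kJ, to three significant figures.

Isothermal: W = nRT ln(V₂/V₁).
W = (3.22)(8.314)(389) × ln(68.3/17.6)
  = 10414 × 1.356
W_by_gas = 14121 J.

W ≈ 14.1 kJ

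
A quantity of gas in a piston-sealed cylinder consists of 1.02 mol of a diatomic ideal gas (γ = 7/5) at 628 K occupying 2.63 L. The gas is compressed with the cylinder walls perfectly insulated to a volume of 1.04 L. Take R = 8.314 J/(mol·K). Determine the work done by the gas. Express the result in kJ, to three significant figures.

Adiabatic: TV^(γ−1) = const with γ = 7/5.
T₂ = T₁ (V₁/V₂)^(γ−1) = 628 × (2.63/1.04)^0.4 = 628 × 1.449 = 910.2 K.
W_by = nCᵥ(T₁ − T₂) = (1.02)(20.79)(628 − 910.2) = -5982 J.

W ≈ -5.98 kJ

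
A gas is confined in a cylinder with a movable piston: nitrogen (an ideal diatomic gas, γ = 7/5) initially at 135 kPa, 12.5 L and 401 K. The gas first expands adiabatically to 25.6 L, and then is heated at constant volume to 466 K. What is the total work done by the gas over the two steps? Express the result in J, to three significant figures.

W_total ≈ 1050 J

Step 1 (adiabatic): W = (P₁V₁ − P₂V₂)/(γ−1) = (1688 − 1267)/0.4 = 1052 J.
Step 2 (isochoric): W = 0 (constant volume).
W_total = 1052 + 0 = 1052 J.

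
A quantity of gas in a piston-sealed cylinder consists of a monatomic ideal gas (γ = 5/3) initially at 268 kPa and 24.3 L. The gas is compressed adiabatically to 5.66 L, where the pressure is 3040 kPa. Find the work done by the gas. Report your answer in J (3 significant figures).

W ≈ -16000 J

Adiabatic: W = (P₁V₁ − P₂V₂)/(γ − 1) with γ = 5/3.
P₁V₁ = 6512 J, P₂V₂ = 17206 J.
W = (6512 − 17206) / 0.6667 = -16041 J.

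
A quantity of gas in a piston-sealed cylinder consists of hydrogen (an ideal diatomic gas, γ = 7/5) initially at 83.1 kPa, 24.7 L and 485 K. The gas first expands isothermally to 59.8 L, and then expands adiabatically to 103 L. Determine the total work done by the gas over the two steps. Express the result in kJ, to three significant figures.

Step 1 (isothermal): W = P₁V₁ ln(V₂/V₁) = (2053) ln(59.8/24.7) = 1815 J.
After step 1: P = 34.32 kPa, V = 59.8 L, T = 485 K.
Step 2 (adiabatic): W = (P₁V₁ − P₂V₂)/(γ−1) = (2053 − 1651)/0.4 = 1003 J.
W_total = 1815 + 1003 = 2818 J.

W_total ≈ 2.82 kJ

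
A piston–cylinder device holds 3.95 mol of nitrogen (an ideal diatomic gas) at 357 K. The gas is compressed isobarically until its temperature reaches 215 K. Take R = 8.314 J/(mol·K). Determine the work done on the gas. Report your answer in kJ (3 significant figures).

W ≈ 4.66 kJ

Isobaric: W = P ΔV = nR ΔT.
W = (3.95)(8.314)(215 − 357) = -4663 J.
Work on gas = −W_by = 4663 J.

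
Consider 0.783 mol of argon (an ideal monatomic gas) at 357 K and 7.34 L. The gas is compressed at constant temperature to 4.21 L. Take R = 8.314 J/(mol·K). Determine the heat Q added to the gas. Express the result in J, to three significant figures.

Isothermal ⇒ ΔU = 0, so Q = W = nRT ln(V₂/V₁).
Q = (0.783)(8.314)(357) ln(4.21/7.34) = 2324 × -0.5559 = -1292 J.

Q ≈ -1290 J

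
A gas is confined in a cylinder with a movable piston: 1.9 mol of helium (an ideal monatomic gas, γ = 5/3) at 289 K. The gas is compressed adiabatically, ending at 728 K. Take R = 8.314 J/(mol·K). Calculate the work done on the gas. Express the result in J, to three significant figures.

W ≈ 10400 J

Adiabatic ⇒ Q = 0, so W_by = −ΔU = nCᵥ(T₁ − T₂).
Cᵥ = 3R/2 = 12.47 J/(mol·K).
W = (1.9)(12.47)(289 − 728) = -10402 J.
Work on gas = −W_by = 10402 J.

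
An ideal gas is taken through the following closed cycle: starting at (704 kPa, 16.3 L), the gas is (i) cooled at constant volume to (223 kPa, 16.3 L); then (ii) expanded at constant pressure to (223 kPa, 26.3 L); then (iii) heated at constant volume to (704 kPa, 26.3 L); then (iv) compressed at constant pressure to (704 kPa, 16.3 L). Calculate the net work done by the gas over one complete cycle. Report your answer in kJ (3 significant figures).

W_net ≈ -4.81 kJ

Constant-volume legs do no work.
W(ii) = (223)(26.3 − 16.3) = 2230 J; W(iv) = (704)(16.3 − 26.3) = -7040 J.
W_net = 2230 − 7040 = -4810 J (the counter-clockwise enclosed area).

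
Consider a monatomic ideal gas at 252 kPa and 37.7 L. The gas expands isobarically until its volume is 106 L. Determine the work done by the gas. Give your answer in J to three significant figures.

W ≈ 17200 J

Isobaric: W = P ΔV.
W = (252 kPa)(106 − 37.7 L) = (252)(68.3) = 17212 J.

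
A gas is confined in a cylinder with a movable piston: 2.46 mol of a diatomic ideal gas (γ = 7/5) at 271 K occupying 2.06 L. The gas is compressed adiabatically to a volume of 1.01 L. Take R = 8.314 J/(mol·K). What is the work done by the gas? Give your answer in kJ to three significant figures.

Adiabatic: TV^(γ−1) = const with γ = 7/5.
T₂ = T₁ (V₁/V₂)^(γ−1) = 271 × (2.06/1.01)^0.4 = 271 × 1.33 = 360.4 K.
W_by = nCᵥ(T₁ − T₂) = (2.46)(20.79)(271 − 360.4) = -4571 J.

W ≈ -4.57 kJ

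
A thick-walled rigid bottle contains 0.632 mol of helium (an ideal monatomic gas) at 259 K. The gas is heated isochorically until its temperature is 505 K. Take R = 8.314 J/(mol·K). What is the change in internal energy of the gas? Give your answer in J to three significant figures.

ΔU ≈ 1940 J

Constant volume ⇒ W = 0, so Q = ΔU = nCᵥΔT with Cᵥ = 3R/2 = 12.47 J/(mol·K).
ΔU = (0.632)(12.47)(505 − 259) = 1939 J.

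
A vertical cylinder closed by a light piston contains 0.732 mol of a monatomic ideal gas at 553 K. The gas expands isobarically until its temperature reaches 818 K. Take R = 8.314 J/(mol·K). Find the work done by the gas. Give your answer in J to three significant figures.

W ≈ 1610 J

Isobaric: W = P ΔV = nR ΔT.
W = (0.732)(8.314)(818 − 553) = 1613 J.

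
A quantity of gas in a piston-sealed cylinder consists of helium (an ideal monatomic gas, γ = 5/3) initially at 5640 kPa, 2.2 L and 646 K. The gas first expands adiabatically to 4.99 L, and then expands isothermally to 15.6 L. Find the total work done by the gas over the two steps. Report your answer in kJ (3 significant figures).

Step 1 (adiabatic): W = (P₁V₁ − P₂V₂)/(γ−1) = (12408 − 7188)/0.667 = 7831 J.
After step 1: P = 1440 kPa, V = 4.99 L, T = 374.2 K.
Step 2 (isothermal): W = P₁V₁ ln(V₂/V₁) = (7188) ln(15.6/4.99) = 8193 J.
W_total = 7831 + 8193 = 16023 J.

W_total ≈ 16.0 kJ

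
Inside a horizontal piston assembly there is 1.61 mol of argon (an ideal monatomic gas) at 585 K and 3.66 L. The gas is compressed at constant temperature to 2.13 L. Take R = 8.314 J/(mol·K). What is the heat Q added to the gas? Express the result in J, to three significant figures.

Isothermal ⇒ ΔU = 0, so Q = W = nRT ln(V₂/V₁).
Q = (1.61)(8.314)(585) ln(2.13/3.66) = 7831 × -0.5413 = -4239 J.

Q ≈ -4240 J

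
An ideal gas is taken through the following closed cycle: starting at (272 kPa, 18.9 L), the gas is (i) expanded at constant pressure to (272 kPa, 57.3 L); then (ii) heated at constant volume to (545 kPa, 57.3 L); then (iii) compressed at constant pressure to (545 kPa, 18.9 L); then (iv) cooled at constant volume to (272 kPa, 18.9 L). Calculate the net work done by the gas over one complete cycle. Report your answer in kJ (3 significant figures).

W_net ≈ -10.5 kJ

Constant-volume legs do no work.
W(i) = (272)(57.3 − 18.9) = 10445 J; W(iii) = (545)(18.9 − 57.3) = -20928 J.
W_net = 10445 − 20928 = -10483 J (the counter-clockwise enclosed area).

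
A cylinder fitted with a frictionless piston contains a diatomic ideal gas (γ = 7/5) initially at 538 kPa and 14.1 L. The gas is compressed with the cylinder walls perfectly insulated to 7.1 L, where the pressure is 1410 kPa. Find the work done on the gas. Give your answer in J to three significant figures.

Adiabatic: W = (P₁V₁ − P₂V₂)/(γ − 1) with γ = 7/5.
P₁V₁ = 7586 J, P₂V₂ = 10011 J.
W = (7586 − 10011) / 0.4 = -6063 J.
Work on gas = −W_by = 6063 J.

W ≈ 6060 J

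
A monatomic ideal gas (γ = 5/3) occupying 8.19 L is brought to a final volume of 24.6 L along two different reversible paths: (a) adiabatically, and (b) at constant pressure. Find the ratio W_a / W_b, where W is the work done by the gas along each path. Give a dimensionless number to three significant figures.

W_a / W_b ≈ 0.389

Path (a) adiabatic: W = P₁V₁(1 − (V₁/V₂)^(γ−1))/(γ−1) → W_a/(P₁V₁) = 0.7795.
Path (b) isobaric: W = P₁(V₂ − V₁) → W_b/(P₁V₁) = 2.004.
W_a / W_b = 0.7795 / 2.004 = 0.389.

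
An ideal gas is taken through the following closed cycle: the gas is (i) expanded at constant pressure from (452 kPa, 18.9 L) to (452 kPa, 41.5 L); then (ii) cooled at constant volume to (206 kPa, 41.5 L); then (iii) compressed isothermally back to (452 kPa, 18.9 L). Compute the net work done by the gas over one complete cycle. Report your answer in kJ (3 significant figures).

Leg (i): W = PΔV = (452)(41.5 − 18.9) = 10215 J.
Leg (ii): W = 0.
Leg (iii): W = PᵢVᵢ ln(V_f/Vᵢ) = (8549) ln(18.9/41.5) = -6724 J.
W_net = 10215 − 6724 = 3491 J.

W_net ≈ 3.49 kJ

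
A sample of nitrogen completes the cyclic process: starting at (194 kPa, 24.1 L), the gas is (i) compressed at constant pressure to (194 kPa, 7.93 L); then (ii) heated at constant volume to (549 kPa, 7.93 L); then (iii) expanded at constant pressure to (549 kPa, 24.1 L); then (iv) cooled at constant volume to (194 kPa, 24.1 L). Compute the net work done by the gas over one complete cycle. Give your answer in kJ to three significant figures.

W_net ≈ 5.74 kJ

Constant-volume legs do no work.
W(i) = (194)(7.93 − 24.1) = -3137 J; W(iii) = (549)(24.1 − 7.93) = 8877 J.
W_net = -3137 + 8877 = 5740 J (the clockwise enclosed area).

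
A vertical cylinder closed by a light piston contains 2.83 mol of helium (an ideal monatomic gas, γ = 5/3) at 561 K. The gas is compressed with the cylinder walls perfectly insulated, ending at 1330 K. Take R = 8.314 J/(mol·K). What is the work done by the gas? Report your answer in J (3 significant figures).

Adiabatic ⇒ Q = 0, so W_by = −ΔU = nCᵥ(T₁ − T₂).
Cᵥ = 3R/2 = 12.47 J/(mol·K).
W = (2.83)(12.47)(561 − 1330) = -27140 J.

W ≈ -27100 J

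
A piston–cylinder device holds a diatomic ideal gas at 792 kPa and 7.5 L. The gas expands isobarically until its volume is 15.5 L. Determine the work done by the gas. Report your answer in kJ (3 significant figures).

Isobaric: W = P ΔV.
W = (792 kPa)(15.5 − 7.5 L) = (792)(8) = 6336 J.

W ≈ 6.34 kJ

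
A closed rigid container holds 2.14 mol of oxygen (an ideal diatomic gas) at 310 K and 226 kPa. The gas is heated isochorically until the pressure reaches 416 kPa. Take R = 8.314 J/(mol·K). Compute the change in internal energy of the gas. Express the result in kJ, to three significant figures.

ΔU ≈ 11.6 kJ

Constant volume ⇒ W = 0, so Q = ΔU = nCᵥΔT with Cᵥ = 5R/2 = 20.79 J/(mol·K).
At constant V, T₂/T₁ = P₂/P₁ ⇒ ΔT = T₁(P₂/P₁ − 1) = 310·(416/226 − 1) = 260.6 K.
ΔU = (2.14)(20.79)(260.6) = 11592 J.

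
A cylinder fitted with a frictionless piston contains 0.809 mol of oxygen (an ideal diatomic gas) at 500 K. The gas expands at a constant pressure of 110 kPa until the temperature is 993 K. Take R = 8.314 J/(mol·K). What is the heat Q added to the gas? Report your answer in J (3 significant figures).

Q ≈ 11600 J

Isobaric: W = nRΔT = (0.809)(8.314)(493) = 3316 J.
ΔU = nCᵥΔT with Cᵥ = 5R/2: ΔU = (0.809)(20.79)(493) = 8290 J.
Q = ΔU + W = 8290 + 3316 = 11606 J.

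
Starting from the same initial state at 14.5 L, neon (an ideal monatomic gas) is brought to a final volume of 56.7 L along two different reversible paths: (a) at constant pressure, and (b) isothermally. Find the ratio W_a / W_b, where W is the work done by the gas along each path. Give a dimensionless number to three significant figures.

W_a / W_b ≈ 2.13

Path (a) isobaric: W = P₁(V₂ − V₁) → W_a/(P₁V₁) = 2.91.
Path (b) isothermal: W = P₁V₁ ln(V₂/V₁) → W_b/(P₁V₁) = 1.364.
W_a / W_b = 2.91 / 1.364 = 2.134.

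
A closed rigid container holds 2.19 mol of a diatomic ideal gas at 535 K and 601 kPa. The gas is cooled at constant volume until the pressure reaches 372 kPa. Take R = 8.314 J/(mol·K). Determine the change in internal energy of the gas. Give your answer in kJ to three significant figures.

ΔU ≈ -9.28 kJ

Constant volume ⇒ W = 0, so Q = ΔU = nCᵥΔT with Cᵥ = 5R/2 = 20.79 J/(mol·K).
At constant V, T₂/T₁ = P₂/P₁ ⇒ ΔT = T₁(P₂/P₁ − 1) = 535·(372/601 − 1) = -203.9 K.
ΔU = (2.19)(20.79)(-203.9) = -9279 J.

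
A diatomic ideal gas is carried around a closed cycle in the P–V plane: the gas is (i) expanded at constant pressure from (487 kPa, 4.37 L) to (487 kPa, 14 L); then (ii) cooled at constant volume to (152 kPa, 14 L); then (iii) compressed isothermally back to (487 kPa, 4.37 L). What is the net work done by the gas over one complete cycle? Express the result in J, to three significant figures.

W_net ≈ 2210 J

Leg (i): W = PΔV = (487)(14 − 4.37) = 4690 J.
Leg (ii): W = 0.
Leg (iii): W = PᵢVᵢ ln(V_f/Vᵢ) = (2128) ln(4.37/14) = -2478 J.
W_net = 4690 − 2478 = 2212 J.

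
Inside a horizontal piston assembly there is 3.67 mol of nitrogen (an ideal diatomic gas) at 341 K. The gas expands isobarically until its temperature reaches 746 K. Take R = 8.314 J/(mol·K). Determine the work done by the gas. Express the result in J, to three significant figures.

W ≈ 12400 J

Isobaric: W = P ΔV = nR ΔT.
W = (3.67)(8.314)(746 − 341) = 12358 J.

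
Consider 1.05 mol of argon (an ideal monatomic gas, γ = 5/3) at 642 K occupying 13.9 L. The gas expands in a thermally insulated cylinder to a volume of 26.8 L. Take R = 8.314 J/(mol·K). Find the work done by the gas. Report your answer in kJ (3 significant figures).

W ≈ 2.98 kJ

Adiabatic: TV^(γ−1) = const with γ = 5/3.
T₂ = T₁ (V₁/V₂)^(γ−1) = 642 × (13.9/26.8)^0.667 = 642 × 0.6455 = 414.4 K.
W_by = nCᵥ(T₁ − T₂) = (1.05)(12.47)(642 − 414.4) = 2980 J.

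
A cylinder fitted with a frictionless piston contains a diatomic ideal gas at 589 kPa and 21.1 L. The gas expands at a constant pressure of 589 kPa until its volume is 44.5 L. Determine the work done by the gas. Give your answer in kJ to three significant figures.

Isobaric: W = P ΔV.
W = (589 kPa)(44.5 − 21.1 L) = (589)(23.4) = 13783 J.

W ≈ 13.8 kJ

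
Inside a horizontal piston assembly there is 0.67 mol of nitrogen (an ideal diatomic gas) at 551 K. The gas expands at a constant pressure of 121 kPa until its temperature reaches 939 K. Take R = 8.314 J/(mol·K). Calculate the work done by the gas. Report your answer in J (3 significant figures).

Isobaric: W = P ΔV = nR ΔT.
W = (0.67)(8.314)(939 − 551) = 2161 J.

W ≈ 2160 J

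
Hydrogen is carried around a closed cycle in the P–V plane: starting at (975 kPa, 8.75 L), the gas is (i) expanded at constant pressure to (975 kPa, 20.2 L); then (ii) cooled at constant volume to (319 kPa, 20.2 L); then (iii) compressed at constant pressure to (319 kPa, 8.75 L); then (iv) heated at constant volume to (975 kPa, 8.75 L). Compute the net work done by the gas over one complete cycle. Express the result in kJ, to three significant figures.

W_net ≈ 7.51 kJ

Constant-volume legs do no work.
W(i) = (975)(20.2 − 8.75) = 11164 J; W(iii) = (319)(8.75 − 20.2) = -3653 J.
W_net = 11164 − 3653 = 7511 J (the clockwise enclosed area).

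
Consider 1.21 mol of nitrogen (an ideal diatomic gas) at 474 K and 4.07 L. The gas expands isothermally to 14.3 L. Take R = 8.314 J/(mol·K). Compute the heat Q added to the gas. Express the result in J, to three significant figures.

Q ≈ 5990 J

Isothermal ⇒ ΔU = 0, so Q = W = nRT ln(V₂/V₁).
Q = (1.21)(8.314)(474) ln(14.3/4.07) = 4768 × 1.257 = 5992 J.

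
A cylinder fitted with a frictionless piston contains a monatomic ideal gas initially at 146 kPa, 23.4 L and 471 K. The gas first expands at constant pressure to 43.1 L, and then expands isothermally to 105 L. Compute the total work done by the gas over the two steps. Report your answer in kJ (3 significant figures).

W_total ≈ 8.48 kJ

Step 1 (isobaric): W = PΔV = (146 kPa)(43.1 − 23.4 L) = 2876 J.
After step 1: P = 146 kPa, V = 43.1 L, T = 867.5 K.
Step 2 (isothermal): W = P₁V₁ ln(V₂/V₁) = (6293) ln(105/43.1) = 5603 J.
W_total = 2876 + 5603 = 8479 J.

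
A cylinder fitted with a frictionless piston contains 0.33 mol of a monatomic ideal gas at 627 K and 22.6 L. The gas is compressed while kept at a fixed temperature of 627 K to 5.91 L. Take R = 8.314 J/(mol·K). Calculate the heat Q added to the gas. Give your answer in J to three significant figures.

Isothermal ⇒ ΔU = 0, so Q = W = nRT ln(V₂/V₁).
Q = (0.33)(8.314)(627) ln(5.91/22.6) = 1720 × -1.341 = -2307 J.

Q ≈ -2310 J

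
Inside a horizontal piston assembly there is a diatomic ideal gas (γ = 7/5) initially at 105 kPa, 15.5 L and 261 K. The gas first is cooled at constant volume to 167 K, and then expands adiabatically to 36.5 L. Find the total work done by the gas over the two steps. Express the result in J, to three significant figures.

W_total ≈ 755 J

Step 1 (isochoric): W = 0 (constant volume).
After step 1: P = 67.18 kPa (V unchanged).
Step 2 (adiabatic): W = (P₁V₁ − P₂V₂)/(γ−1) = (1041 − 739.3)/0.4 = 755.2 J.
W_total = 0 + 755.2 = 755.2 J.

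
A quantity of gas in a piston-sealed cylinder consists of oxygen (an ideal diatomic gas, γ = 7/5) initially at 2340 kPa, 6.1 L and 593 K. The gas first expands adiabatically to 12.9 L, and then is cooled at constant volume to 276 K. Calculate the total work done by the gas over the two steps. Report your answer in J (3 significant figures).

Step 1 (adiabatic): W = (P₁V₁ − P₂V₂)/(γ−1) = (14274 − 10579)/0.4 = 9238 J.
Step 2 (isochoric): W = 0 (constant volume).
W_total = 9238 + 0 = 9238 J.

W_total ≈ 9240 J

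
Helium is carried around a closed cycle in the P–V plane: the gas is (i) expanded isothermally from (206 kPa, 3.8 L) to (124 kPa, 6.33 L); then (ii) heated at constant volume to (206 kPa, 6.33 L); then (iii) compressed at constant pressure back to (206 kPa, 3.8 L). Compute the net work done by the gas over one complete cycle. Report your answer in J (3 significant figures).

Leg (i): W = PᵢVᵢ ln(V_f/Vᵢ) = (782.8) ln(6.33/3.8) = 399.5 J.
Leg (ii): W = 0.
Leg (iii): W = PΔV = (206)(3.8 − 6.33) = -521.2 J.
W_net = 399.5 − 521.2 = -121.7 J.

W_net ≈ -122 J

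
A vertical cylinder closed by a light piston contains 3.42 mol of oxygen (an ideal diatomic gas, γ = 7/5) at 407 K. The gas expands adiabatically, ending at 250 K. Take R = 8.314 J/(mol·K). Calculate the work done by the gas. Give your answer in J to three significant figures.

W ≈ 11200 J

Adiabatic ⇒ Q = 0, so W_by = −ΔU = nCᵥ(T₁ − T₂).
Cᵥ = 5R/2 = 20.79 J/(mol·K).
W = (3.42)(20.79)(407 − 250) = 11160 J.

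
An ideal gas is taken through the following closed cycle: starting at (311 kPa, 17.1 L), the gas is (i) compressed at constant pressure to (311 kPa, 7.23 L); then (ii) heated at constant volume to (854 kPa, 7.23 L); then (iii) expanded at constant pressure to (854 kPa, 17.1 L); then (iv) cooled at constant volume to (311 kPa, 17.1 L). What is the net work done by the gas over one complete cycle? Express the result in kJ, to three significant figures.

W_net ≈ 5.36 kJ

Constant-volume legs do no work.
W(i) = (311)(7.23 − 17.1) = -3070 J; W(iii) = (854)(17.1 − 7.23) = 8429 J.
W_net = -3070 + 8429 = 5359 J (the clockwise enclosed area).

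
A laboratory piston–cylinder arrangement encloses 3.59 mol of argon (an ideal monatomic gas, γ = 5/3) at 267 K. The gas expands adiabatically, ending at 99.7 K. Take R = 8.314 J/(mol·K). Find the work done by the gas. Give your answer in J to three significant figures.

Adiabatic ⇒ Q = 0, so W_by = −ΔU = nCᵥ(T₁ − T₂).
Cᵥ = 3R/2 = 12.47 J/(mol·K).
W = (3.59)(12.47)(267 − 99.7) = 7490 J.

W ≈ 7490 J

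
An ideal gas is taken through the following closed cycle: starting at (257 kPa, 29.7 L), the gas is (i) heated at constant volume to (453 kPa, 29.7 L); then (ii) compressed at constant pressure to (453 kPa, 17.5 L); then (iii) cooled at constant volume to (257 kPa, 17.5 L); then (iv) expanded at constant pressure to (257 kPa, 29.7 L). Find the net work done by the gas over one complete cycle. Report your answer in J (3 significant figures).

W_net ≈ -2390 J

Constant-volume legs do no work.
W(ii) = (453)(17.5 − 29.7) = -5527 J; W(iv) = (257)(29.7 − 17.5) = 3135 J.
W_net = -5527 + 3135 = -2391 J (the counter-clockwise enclosed area).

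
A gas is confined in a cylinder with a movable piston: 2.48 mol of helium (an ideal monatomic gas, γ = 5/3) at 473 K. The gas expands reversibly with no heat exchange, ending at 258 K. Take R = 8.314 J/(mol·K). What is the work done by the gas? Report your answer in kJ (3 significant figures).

W ≈ 6.65 kJ

Adiabatic ⇒ Q = 0, so W_by = −ΔU = nCᵥ(T₁ − T₂).
Cᵥ = 3R/2 = 12.47 J/(mol·K).
W = (2.48)(12.47)(473 − 258) = 6650 J.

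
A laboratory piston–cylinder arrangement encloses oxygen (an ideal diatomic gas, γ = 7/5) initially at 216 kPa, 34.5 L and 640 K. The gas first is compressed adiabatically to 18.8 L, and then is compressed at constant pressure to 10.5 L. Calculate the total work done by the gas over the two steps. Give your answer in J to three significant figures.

W_total ≈ -9320 J

Step 1 (adiabatic): W = (P₁V₁ − P₂V₂)/(γ−1) = (7452 − 9500)/0.4 = -5121 J.
After step 1: P = 505.3 kPa, V = 18.8 L, T = 815.9 K.
Step 2 (isobaric): W = PΔV = (505.3 kPa)(10.5 − 18.8 L) = -4194 J.
W_total = -5121 − 4194 = -9315 J.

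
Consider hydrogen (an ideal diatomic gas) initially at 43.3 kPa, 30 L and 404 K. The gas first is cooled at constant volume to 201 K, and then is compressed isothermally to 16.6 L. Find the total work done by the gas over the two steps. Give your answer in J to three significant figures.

Step 1 (isochoric): W = 0 (constant volume).
After step 1: P = 21.54 kPa (V unchanged).
Step 2 (isothermal): W = P₁V₁ ln(V₂/V₁) = (646.3) ln(16.6/30) = -382.5 J.
W_total = 0 − 382.5 = -382.5 J.

W_total ≈ -382 J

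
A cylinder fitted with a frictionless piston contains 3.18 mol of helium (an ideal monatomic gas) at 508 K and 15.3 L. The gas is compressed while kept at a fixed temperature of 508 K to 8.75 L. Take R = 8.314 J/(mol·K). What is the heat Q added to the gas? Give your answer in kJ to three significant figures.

Isothermal ⇒ ΔU = 0, so Q = W = nRT ln(V₂/V₁).
Q = (3.18)(8.314)(508) ln(8.75/15.3) = 13431 × -0.5588 = -7505 J.

Q ≈ -7.51 kJ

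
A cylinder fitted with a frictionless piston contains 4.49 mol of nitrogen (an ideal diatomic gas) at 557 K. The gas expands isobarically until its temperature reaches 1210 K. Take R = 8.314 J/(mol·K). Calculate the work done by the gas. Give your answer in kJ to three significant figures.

Isobaric: W = P ΔV = nR ΔT.
W = (4.49)(8.314)(1210 − 557) = 24376 J.

W ≈ 24.4 kJ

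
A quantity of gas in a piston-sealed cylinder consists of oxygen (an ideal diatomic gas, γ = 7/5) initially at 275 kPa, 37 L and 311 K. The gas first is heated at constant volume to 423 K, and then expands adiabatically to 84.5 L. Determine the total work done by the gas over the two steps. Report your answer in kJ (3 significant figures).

W_total ≈ 9.73 kJ

Step 1 (isochoric): W = 0 (constant volume).
After step 1: P = 374 kPa (V unchanged).
Step 2 (adiabatic): W = (P₁V₁ − P₂V₂)/(γ−1) = (13839 − 9946)/0.4 = 9733 J.
W_total = 0 + 9733 = 9733 J.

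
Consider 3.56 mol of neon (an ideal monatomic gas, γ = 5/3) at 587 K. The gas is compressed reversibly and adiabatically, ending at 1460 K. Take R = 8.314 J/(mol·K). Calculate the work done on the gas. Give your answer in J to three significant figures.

W ≈ 38800 J

Adiabatic ⇒ Q = 0, so W_by = −ΔU = nCᵥ(T₁ − T₂).
Cᵥ = 3R/2 = 12.47 J/(mol·K).
W = (3.56)(12.47)(587 − 1460) = -38758 J.
Work on gas = −W_by = 38758 J.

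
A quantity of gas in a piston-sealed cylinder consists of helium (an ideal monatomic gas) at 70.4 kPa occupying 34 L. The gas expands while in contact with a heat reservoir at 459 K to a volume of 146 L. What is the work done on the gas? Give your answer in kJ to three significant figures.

Isothermal: W = nRT ln(V₂/V₁) = P₁V₁ ln(V₂/V₁).
P₁V₁ = (70.4 kPa)(34 L) = 2394 J.
W = 2394 × ln(146/34) = 2394 × 1.457
W_by_gas = 3488 J; work on gas = −W_by = -3488 J.

W ≈ -3.49 kJ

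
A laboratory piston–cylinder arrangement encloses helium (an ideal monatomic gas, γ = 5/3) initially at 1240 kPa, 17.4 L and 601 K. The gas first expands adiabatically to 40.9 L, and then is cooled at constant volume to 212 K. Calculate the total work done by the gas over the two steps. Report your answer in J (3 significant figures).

Step 1 (adiabatic): W = (P₁V₁ − P₂V₂)/(γ−1) = (21576 − 12205)/0.667 = 14057 J.
Step 2 (isochoric): W = 0 (constant volume).
W_total = 14057 + 0 = 14057 J.

W_total ≈ 14100 J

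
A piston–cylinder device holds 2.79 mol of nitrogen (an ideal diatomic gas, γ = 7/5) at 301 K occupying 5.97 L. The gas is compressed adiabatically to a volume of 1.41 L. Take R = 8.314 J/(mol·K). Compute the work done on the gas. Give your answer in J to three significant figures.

W ≈ 13600 J

Adiabatic: TV^(γ−1) = const with γ = 7/5.
T₂ = T₁ (V₁/V₂)^(γ−1) = 301 × (5.97/1.41)^0.4 = 301 × 1.781 = 536.1 K.
W_by = nCᵥ(T₁ − T₂) = (2.79)(20.79)(301 − 536.1) = -13635 J.
Work on gas = −W_by = 13635 J.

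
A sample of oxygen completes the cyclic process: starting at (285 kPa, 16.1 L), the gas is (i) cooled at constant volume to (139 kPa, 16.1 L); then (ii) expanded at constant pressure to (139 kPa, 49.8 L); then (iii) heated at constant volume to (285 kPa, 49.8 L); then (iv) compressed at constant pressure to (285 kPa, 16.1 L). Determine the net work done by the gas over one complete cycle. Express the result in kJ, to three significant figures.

Constant-volume legs do no work.
W(ii) = (139)(49.8 − 16.1) = 4684 J; W(iv) = (285)(16.1 − 49.8) = -9604 J.
W_net = 4684 − 9604 = -4920 J (the counter-clockwise enclosed area).

W_net ≈ -4.92 kJ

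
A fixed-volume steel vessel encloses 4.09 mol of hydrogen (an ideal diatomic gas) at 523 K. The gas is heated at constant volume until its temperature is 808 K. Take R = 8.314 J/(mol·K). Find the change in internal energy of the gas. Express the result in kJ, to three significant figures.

ΔU ≈ 24.2 kJ

Constant volume ⇒ W = 0, so Q = ΔU = nCᵥΔT with Cᵥ = 5R/2 = 20.79 J/(mol·K).
ΔU = (4.09)(20.79)(808 − 523) = 24228 J.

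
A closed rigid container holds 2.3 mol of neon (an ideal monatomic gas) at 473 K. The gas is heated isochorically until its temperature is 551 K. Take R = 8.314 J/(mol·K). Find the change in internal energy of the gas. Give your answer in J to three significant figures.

ΔU ≈ 2240 J

Constant volume ⇒ W = 0, so Q = ΔU = nCᵥΔT with Cᵥ = 3R/2 = 12.47 J/(mol·K).
ΔU = (2.3)(12.47)(551 − 473) = 2237 J.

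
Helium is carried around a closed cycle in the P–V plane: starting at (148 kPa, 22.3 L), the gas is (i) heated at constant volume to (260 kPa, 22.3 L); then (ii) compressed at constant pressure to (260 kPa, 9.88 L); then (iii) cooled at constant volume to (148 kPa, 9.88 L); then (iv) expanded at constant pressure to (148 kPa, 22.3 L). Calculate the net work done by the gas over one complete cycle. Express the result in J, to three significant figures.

W_net ≈ -1390 J

Constant-volume legs do no work.
W(ii) = (260)(9.88 − 22.3) = -3229 J; W(iv) = (148)(22.3 − 9.88) = 1838 J.
W_net = -3229 + 1838 = -1391 J (the counter-clockwise enclosed area).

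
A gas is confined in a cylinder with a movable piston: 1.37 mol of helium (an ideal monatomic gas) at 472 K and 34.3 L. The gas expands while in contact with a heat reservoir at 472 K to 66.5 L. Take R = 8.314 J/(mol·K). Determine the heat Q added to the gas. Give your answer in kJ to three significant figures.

Q ≈ 3.56 kJ

Isothermal ⇒ ΔU = 0, so Q = W = nRT ln(V₂/V₁).
Q = (1.37)(8.314)(472) ln(66.5/34.3) = 5376 × 0.6621 = 3559 J.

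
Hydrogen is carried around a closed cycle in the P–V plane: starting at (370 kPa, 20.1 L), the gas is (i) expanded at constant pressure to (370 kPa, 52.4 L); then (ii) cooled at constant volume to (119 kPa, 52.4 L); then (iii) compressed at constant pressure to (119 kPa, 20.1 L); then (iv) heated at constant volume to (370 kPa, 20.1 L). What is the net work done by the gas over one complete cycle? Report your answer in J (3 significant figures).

W_net ≈ 8110 J

Constant-volume legs do no work.
W(i) = (370)(52.4 − 20.1) = 11951 J; W(iii) = (119)(20.1 − 52.4) = -3844 J.
W_net = 11951 − 3844 = 8107 J (the clockwise enclosed area).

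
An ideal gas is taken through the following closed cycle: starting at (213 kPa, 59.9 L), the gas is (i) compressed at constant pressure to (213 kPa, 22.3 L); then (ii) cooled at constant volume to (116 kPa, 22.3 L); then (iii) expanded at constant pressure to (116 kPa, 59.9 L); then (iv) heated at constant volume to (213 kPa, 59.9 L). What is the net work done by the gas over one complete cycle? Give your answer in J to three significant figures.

Constant-volume legs do no work.
W(i) = (213)(22.3 − 59.9) = -8009 J; W(iii) = (116)(59.9 − 22.3) = 4362 J.
W_net = -8009 + 4362 = -3647 J (the counter-clockwise enclosed area).

W_net ≈ -3650 J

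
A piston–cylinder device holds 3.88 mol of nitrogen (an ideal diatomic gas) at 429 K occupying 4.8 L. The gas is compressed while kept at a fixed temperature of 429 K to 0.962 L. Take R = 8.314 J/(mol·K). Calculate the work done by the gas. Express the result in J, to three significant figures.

Isothermal: W = nRT ln(V₂/V₁).
W = (3.88)(8.314)(429) × ln(0.962/4.8)
  = 13839 × -1.607
W_by_gas = -22244 J.

W ≈ -22200 J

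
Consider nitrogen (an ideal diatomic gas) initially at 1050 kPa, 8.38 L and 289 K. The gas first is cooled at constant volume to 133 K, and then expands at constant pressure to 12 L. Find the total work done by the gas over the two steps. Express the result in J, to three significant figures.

Step 1 (isochoric): W = 0 (constant volume).
After step 1: P = 483.2 kPa (V unchanged).
Step 2 (isobaric): W = PΔV = (483.2 kPa)(12 − 8.38 L) = 1749 J.
W_total = 0 + 1749 = 1749 J.

W_total ≈ 1750 J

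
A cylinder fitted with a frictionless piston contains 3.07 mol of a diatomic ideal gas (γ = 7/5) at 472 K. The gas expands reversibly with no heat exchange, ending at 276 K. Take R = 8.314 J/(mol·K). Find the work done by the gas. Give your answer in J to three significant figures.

Adiabatic ⇒ Q = 0, so W_by = −ΔU = nCᵥ(T₁ − T₂).
Cᵥ = 5R/2 = 20.79 J/(mol·K).
W = (3.07)(20.79)(472 − 276) = 12507 J.

W ≈ 12500 J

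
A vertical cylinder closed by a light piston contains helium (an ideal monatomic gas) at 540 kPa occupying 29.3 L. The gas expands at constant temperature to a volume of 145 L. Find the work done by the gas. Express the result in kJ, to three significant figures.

Isothermal: W = nRT ln(V₂/V₁) = P₁V₁ ln(V₂/V₁).
P₁V₁ = (540 kPa)(29.3 L) = 15822 J.
W = 15822 × ln(145/29.3) = 15822 × 1.599
W_by_gas = 25302 J.

W ≈ 25.3 kJ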